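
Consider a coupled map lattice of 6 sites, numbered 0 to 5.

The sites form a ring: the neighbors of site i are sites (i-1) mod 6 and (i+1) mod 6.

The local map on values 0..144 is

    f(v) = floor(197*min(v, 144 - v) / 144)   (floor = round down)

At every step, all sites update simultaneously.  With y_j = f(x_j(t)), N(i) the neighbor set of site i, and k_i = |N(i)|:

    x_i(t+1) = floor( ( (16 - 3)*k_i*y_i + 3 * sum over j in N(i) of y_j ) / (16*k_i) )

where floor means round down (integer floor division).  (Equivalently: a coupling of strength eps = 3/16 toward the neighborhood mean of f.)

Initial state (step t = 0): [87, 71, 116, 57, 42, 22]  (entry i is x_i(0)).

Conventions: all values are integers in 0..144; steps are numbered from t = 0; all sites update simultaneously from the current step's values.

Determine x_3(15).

Answer: x_3(15) = 95

Derivation:
t=0: [87, 71, 116, 57, 42, 22]
t=1: [74, 89, 47, 71, 56, 36]
t=2: [88, 75, 68, 91, 75, 55]
t=3: [77, 92, 91, 76, 90, 76]
t=4: [89, 72, 73, 89, 76, 90]
t=5: [76, 95, 95, 78, 89, 75]
t=6: [90, 69, 69, 86, 78, 92]
t=7: [74, 92, 92, 81, 87, 72]
t=8: [93, 73, 72, 83, 79, 95]
t=9: [71, 94, 96, 84, 85, 69]
t=10: [94, 70, 66, 80, 81, 92]
t=11: [70, 92, 90, 87, 84, 72]
t=12: [93, 73, 73, 77, 83, 96]
t=13: [71, 94, 96, 90, 82, 67]
t=14: [93, 70, 66, 73, 83, 90]
t=15: [71, 92, 91, 95, 83, 73]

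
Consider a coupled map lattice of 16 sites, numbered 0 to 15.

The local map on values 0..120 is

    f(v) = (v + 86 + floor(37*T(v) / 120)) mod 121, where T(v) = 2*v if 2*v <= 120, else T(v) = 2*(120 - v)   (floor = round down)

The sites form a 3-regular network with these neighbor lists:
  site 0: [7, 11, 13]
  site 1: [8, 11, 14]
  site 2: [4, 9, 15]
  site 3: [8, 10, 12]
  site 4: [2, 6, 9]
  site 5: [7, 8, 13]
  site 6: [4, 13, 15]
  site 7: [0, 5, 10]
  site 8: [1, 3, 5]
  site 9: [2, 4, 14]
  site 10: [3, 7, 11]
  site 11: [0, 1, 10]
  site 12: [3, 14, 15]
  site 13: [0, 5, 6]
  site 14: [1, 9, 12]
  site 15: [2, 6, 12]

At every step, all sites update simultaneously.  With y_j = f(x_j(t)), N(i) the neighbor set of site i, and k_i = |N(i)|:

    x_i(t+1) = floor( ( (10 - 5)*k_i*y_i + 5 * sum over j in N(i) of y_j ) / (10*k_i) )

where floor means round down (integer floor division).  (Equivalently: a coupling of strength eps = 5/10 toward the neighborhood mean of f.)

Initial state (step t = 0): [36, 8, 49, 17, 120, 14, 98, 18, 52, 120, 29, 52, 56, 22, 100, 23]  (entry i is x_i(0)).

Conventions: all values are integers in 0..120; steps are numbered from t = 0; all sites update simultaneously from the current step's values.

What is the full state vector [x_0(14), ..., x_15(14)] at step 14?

Simulating step by step:
t=0: [36, 8, 49, 17, 120, 14, 98, 18, 52, 120, 29, 52, 56, 22, 100, 23]
t=1: [38, 78, 50, 75, 76, 81, 52, 81, 77, 76, 51, 46, 59, 34, 78, 30]
t=2: [34, 63, 47, 62, 61, 61, 41, 58, 68, 64, 52, 43, 54, 33, 66, 32]
t=3: [27, 58, 43, 58, 53, 54, 31, 50, 63, 59, 50, 38, 49, 27, 61, 28]
t=4: [17, 54, 37, 54, 43, 45, 18, 40, 59, 54, 44, 31, 43, 16, 58, 20]
t=5: [82, 48, 46, 47, 48, 51, 101, 45, 53, 45, 34, 41, 55, 99, 52, 87]
t=6: [59, 42, 44, 40, 46, 50, 70, 41, 46, 40, 27, 37, 53, 70, 46, 64]
t=7: [50, 33, 39, 30, 41, 45, 60, 34, 37, 33, 18, 28, 46, 60, 38, 56]
t=8: [37, 19, 31, 36, 33, 36, 55, 42, 23, 23, 64, 34, 35, 55, 25, 49]
t=9: [29, 62, 18, 25, 20, 26, 45, 34, 28, 7, 43, 43, 22, 43, 25, 36]
t=10: [20, 39, 97, 9, 100, 14, 47, 18, 17, 88, 26, 34, 5, 26, 29, 36]
t=11: [82, 37, 66, 85, 69, 93, 37, 96, 95, 63, 42, 35, 69, 47, 37, 46]
t=12: [57, 32, 59, 64, 57, 68, 36, 66, 65, 57, 43, 31, 54, 48, 37, 45]
t=13: [48, 25, 55, 56, 51, 60, 34, 58, 55, 52, 40, 25, 46, 45, 32, 41]
t=14: [37, 14, 47, 47, 43, 55, 28, 51, 46, 43, 34, 15, 36, 39, 23, 34]

Answer: [37, 14, 47, 47, 43, 55, 28, 51, 46, 43, 34, 15, 36, 39, 23, 34]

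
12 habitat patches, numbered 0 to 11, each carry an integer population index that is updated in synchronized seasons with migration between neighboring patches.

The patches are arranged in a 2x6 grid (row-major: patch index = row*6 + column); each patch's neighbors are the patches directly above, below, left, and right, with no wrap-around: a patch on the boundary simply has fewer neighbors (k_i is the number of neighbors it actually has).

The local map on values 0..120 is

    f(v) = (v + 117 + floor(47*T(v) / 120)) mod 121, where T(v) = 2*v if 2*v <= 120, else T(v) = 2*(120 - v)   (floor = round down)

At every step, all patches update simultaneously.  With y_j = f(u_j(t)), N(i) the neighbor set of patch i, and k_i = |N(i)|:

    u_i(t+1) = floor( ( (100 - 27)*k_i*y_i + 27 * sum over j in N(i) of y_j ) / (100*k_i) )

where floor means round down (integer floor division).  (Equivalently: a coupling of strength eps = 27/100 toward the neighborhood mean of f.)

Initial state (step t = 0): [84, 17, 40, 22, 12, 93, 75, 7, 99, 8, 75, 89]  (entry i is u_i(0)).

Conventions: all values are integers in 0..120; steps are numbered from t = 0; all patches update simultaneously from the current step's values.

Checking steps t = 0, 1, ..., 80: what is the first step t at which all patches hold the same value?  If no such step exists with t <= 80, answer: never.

Answer: 5
Key observation: Synchronization is absorbing here: once all patches are equal they stay equal, and step 5 is the first all-equal step.

Derivation:
t=0: [84, 17, 40, 22, 12, 93, 75, 7, 99, 8, 75, 89]  (not all equal)
t=1: [96, 35, 64, 34, 35, 97, 93, 27, 88, 29, 89, 108]  (not all equal)
t=2: [102, 65, 95, 59, 67, 104, 101, 57, 97, 58, 99, 112]  (not all equal)
t=3: [110, 104, 108, 101, 105, 111, 109, 100, 108, 101, 109, 113]  (not all equal)
t=4: [112, 112, 112, 111, 112, 113, 112, 111, 112, 111, 112, 113]  (not all equal)
t=5: [114, 114, 114, 114, 114, 114, 114, 114, 114, 114, 114, 114]  (all equal)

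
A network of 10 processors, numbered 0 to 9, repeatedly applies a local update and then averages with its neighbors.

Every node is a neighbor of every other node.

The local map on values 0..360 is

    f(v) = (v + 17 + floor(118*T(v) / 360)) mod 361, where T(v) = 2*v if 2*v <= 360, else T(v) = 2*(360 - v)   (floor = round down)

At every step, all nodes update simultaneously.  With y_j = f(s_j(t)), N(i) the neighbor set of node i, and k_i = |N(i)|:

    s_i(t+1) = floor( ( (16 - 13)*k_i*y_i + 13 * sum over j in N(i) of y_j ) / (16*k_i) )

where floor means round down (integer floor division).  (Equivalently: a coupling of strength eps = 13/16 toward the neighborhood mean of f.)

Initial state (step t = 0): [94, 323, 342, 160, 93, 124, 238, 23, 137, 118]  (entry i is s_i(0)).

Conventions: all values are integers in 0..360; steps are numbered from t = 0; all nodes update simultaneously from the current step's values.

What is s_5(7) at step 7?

Simulating step by step:
t=0: [94, 323, 342, 160, 93, 124, 238, 23, 137, 118]
t=1: [170, 153, 154, 180, 170, 175, 186, 158, 177, 174]
t=2: [296, 294, 294, 298, 296, 297, 298, 294, 298, 297]
t=3: [354, 354, 354, 354, 354, 354, 354, 354, 354, 354]
t=4: [13, 13, 13, 13, 13, 13, 13, 13, 13, 13]
t=5: [38, 38, 38, 38, 38, 38, 38, 38, 38, 38]
t=6: [79, 79, 79, 79, 79, 79, 79, 79, 79, 79]
t=7: [147, 147, 147, 147, 147, 147, 147, 147, 147, 147]

Answer: s_5(7) = 147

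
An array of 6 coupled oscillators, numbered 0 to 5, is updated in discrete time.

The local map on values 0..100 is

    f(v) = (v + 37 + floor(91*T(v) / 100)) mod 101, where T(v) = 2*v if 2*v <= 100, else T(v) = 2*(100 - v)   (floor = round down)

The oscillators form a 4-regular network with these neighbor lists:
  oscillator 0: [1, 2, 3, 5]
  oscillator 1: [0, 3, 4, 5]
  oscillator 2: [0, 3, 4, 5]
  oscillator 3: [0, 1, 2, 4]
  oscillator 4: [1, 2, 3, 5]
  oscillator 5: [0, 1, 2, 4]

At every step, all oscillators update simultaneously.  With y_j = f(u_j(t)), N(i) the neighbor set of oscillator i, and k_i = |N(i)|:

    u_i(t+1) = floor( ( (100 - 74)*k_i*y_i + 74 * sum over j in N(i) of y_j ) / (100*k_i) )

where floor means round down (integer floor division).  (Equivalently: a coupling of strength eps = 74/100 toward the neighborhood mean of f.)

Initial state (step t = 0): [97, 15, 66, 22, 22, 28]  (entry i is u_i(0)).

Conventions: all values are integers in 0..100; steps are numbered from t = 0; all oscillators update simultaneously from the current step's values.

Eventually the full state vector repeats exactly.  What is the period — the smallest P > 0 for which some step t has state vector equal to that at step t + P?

Simulating step by step:
t=0: [97, 15, 66, 22, 22, 28]
t=1: [57, 66, 62, 77, 72, 55]
t=2: [65, 63, 64, 61, 62, 66]
t=3: [64, 65, 65, 65, 65, 64]
t=4: [64, 64, 64, 64, 64, 64]
t=5: [65, 65, 65, 65, 65, 65]
t=6: [64, 64, 64, 64, 64, 64]

Answer: 2
Key observation: The state at step 4, [64, 64, 64, 64, 64, 64], reappears at step 6 — and no state repeats earlier — so the cycle the system enters has period 2.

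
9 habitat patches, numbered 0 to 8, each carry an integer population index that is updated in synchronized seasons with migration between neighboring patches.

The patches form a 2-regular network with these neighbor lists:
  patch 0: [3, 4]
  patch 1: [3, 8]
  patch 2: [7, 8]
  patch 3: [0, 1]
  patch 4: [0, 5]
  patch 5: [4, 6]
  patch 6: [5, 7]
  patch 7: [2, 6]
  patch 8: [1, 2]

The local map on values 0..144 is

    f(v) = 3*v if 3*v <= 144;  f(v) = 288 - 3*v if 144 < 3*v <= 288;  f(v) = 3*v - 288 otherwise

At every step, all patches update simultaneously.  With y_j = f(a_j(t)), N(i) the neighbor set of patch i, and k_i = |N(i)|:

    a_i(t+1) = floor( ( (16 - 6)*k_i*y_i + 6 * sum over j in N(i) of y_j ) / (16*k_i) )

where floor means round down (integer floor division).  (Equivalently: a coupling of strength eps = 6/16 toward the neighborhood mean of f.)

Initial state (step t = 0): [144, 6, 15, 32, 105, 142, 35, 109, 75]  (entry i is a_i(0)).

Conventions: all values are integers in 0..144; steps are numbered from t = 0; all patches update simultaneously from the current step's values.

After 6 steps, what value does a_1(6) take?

Answer: a_1(6) = 53

Derivation:
t=0: [144, 6, 15, 32, 105, 142, 35, 109, 75]
t=1: [113, 41, 47, 90, 69, 111, 98, 52, 51]
t=2: [50, 105, 138, 43, 68, 44, 36, 110, 133]
t=3: [126, 61, 107, 111, 103, 118, 100, 70, 98]
t=4: [68, 75, 36, 64, 42, 47, 34, 57, 29]
t=5: [94, 73, 105, 87, 120, 130, 112, 112, 86]
t=6: [22, 53, 31, 30, 65, 86, 58, 44, 36]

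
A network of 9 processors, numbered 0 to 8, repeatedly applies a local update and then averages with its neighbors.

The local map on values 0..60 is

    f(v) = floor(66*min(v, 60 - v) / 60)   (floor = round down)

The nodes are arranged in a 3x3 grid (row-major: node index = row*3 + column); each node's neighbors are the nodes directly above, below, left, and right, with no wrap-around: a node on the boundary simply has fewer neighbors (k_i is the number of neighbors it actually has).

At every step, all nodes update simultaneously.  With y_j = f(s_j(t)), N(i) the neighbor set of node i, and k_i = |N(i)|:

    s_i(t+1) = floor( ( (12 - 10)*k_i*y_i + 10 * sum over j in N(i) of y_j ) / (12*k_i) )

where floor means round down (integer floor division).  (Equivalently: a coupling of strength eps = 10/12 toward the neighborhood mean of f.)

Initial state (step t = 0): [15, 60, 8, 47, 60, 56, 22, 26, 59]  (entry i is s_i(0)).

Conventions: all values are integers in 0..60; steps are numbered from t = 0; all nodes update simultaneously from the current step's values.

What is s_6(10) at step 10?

Answer: s_6(10) = 11

Derivation:
t=0: [15, 60, 8, 47, 60, 56, 22, 26, 59]
t=1: [8, 6, 3, 13, 9, 3, 21, 11, 13]
t=2: [9, 6, 4, 13, 8, 7, 14, 14, 8]
t=3: [9, 6, 6, 11, 10, 6, 14, 11, 10]
t=4: [9, 8, 6, 11, 9, 8, 12, 12, 9]
t=5: [9, 8, 7, 10, 10, 8, 12, 10, 10]
t=6: [9, 8, 7, 11, 9, 9, 11, 11, 9]
t=7: [9, 8, 8, 10, 10, 8, 12, 10, 10]
t=8: [9, 9, 8, 11, 9, 9, 11, 11, 9]
t=9: [10, 8, 8, 10, 10, 8, 12, 10, 10]
t=10: [9, 9, 8, 11, 9, 9, 11, 11, 9]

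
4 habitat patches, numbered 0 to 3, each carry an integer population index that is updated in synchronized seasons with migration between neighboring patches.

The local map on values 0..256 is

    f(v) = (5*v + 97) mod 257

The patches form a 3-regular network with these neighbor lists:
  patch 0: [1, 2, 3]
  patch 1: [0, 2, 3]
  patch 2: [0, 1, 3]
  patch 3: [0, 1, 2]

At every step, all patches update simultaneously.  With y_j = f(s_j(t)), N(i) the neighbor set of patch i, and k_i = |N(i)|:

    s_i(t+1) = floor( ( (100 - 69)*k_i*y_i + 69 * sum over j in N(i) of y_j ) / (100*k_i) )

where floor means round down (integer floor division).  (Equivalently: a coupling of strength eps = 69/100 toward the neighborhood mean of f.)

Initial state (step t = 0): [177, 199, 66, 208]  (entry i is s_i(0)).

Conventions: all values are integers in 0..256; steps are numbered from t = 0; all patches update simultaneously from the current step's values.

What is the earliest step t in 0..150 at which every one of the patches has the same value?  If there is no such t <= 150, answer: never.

Simulating step by step:
t=0: [177, 199, 66, 208]  (not all equal)
t=1: [144, 132, 141, 136]  (not all equal)
t=2: [78, 94, 77, 75]  (not all equal)
t=3: [184, 170, 184, 183]  (not all equal)
t=4: [228, 223, 228, 228]  (not all equal)
t=5: [203, 201, 203, 203]  (not all equal)
t=6: [81, 80, 81, 81]  (not all equal)
t=7: [243, 243, 243, 243]  (all equal)

Answer: 7
Key observation: Synchronization is absorbing here: once all patches are equal they stay equal, and step 7 is the first all-equal step.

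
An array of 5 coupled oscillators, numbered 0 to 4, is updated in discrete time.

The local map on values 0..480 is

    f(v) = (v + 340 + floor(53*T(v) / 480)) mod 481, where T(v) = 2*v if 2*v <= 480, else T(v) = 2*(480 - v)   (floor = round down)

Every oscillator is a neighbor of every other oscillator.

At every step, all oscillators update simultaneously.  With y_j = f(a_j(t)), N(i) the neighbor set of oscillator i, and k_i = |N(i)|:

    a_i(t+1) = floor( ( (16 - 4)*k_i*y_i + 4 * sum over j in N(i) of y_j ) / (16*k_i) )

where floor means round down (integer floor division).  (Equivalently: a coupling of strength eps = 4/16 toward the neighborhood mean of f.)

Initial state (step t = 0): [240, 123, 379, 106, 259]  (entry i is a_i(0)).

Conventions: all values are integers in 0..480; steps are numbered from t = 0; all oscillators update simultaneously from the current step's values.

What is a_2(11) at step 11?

Answer: a_2(11) = 217

Derivation:
t=0: [240, 123, 379, 106, 259]
t=1: [170, 72, 244, 388, 180]
t=2: [107, 355, 168, 245, 115]
t=3: [411, 253, 132, 194, 418]
t=4: [249, 164, 67, 118, 252]
t=5: [159, 90, 339, 52, 160]
t=6: [110, 382, 231, 351, 111]
t=7: [425, 279, 196, 263, 425]
t=8: [268, 190, 132, 181, 268]
t=9: [152, 95, 47, 87, 152]
t=10: [116, 399, 359, 393, 116]
t=11: [49, 238, 217, 235, 49]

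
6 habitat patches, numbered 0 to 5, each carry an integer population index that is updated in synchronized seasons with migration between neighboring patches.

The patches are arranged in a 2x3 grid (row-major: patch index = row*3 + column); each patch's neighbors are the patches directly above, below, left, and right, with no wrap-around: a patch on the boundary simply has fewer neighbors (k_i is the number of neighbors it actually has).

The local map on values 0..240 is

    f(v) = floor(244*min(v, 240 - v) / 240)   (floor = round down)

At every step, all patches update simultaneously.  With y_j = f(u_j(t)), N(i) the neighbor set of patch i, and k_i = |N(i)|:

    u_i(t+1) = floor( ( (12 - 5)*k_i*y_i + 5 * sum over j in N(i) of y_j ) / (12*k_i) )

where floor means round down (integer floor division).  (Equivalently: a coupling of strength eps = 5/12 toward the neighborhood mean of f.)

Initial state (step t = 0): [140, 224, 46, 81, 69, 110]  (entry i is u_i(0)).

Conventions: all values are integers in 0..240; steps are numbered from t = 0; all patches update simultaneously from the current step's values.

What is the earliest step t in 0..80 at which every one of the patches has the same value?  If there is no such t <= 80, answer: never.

Simulating step by step:
t=0: [140, 224, 46, 81, 69, 110]  (not all equal)
t=1: [79, 39, 53, 83, 69, 88]  (not all equal)
t=2: [72, 50, 57, 80, 70, 77]  (not all equal)
t=3: [69, 57, 59, 77, 70, 72]  (not all equal)
t=4: [68, 61, 61, 74, 70, 69]  (not all equal)
t=5: [68, 64, 63, 72, 70, 68]  (not all equal)
t=6: [69, 66, 65, 71, 70, 68]  (not all equal)
t=7: [69, 67, 66, 71, 70, 68]  (not all equal)
t=8: [70, 68, 67, 71, 70, 69]  (not all equal)
t=9: [70, 69, 68, 71, 70, 69]  (not all equal)
t=10: [71, 70, 69, 71, 70, 70]  (not all equal)
t=11: [71, 71, 70, 71, 71, 70]  (not all equal)
t=12: [72, 71, 71, 72, 71, 71]  (not all equal)
t=13: [72, 72, 72, 72, 72, 72]  (all equal)

Answer: 13
Key observation: Synchronization is absorbing here: once all patches are equal they stay equal, and step 13 is the first all-equal step.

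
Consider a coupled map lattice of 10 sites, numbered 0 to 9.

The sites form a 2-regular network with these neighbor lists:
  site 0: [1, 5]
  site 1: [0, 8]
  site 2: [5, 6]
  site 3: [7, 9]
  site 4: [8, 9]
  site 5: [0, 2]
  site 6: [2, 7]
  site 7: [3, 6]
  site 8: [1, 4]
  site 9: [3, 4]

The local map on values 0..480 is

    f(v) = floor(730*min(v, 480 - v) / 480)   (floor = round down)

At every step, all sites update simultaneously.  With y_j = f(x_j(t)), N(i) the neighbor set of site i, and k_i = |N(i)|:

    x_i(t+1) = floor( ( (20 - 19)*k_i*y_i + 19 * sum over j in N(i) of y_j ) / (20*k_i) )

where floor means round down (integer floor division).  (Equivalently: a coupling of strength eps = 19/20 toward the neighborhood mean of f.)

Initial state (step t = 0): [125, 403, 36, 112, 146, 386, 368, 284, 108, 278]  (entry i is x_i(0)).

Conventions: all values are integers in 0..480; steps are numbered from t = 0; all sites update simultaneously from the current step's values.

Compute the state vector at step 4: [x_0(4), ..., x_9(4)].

Answer: [238, 233, 220, 262, 266, 218, 227, 264, 300, 318]

Derivation:
t=0: [125, 403, 36, 112, 146, 386, 368, 284, 108, 278]
t=1: [132, 174, 150, 295, 234, 123, 175, 176, 169, 201]
t=2: [224, 230, 226, 285, 284, 212, 248, 273, 306, 317]
t=3: [335, 304, 337, 281, 257, 340, 329, 323, 320, 294]
t=4: [238, 233, 220, 262, 266, 218, 227, 264, 300, 318]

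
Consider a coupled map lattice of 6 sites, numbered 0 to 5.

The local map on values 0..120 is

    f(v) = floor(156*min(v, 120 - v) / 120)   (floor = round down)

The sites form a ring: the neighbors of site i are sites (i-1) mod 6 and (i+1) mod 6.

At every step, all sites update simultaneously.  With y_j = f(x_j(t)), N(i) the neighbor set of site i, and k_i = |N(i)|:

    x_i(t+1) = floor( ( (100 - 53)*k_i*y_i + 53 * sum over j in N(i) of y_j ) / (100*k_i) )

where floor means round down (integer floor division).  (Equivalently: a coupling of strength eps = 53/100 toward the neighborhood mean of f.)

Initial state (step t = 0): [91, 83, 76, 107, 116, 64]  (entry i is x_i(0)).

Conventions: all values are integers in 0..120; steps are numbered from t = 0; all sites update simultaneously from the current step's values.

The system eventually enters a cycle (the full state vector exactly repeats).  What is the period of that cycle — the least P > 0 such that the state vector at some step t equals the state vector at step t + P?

Simulating step by step:
t=0: [91, 83, 76, 107, 116, 64]
t=1: [49, 47, 43, 23, 25, 44]
t=2: [60, 59, 49, 36, 37, 51]
t=3: [74, 73, 61, 51, 52, 64]
t=4: [62, 64, 69, 68, 68, 67]
t=5: [72, 71, 67, 66, 67, 69]
t=6: [63, 64, 67, 68, 68, 65]
t=7: [72, 71, 68, 67, 68, 70]
t=8: [63, 63, 66, 67, 66, 64]
t=9: [73, 72, 70, 69, 70, 72]
t=10: [61, 62, 64, 65, 64, 62]
t=11: [75, 74, 72, 71, 72, 74]
t=12: [58, 59, 61, 62, 61, 59]
t=13: [75, 75, 75, 75, 75, 75]
t=14: [58, 58, 58, 58, 58, 58]
t=15: [75, 75, 75, 75, 75, 75]

Answer: 2
Key observation: The state at step 13, [75, 75, 75, 75, 75, 75], reappears at step 15 — and no state repeats earlier — so the cycle the system enters has period 2.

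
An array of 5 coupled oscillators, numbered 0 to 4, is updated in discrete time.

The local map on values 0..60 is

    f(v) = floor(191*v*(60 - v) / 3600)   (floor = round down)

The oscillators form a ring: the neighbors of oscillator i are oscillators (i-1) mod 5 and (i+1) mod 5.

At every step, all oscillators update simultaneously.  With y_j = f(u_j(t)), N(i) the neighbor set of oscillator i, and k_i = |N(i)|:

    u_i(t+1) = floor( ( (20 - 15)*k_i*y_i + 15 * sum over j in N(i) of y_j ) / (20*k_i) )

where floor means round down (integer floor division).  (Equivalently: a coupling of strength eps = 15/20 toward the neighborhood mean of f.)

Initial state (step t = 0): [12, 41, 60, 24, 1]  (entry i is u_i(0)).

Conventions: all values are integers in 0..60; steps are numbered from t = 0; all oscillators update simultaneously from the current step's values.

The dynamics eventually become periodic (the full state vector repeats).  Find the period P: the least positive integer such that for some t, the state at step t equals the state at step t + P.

Simulating step by step:
t=0: [12, 41, 60, 24, 1]
t=1: [24, 21, 32, 12, 28]
t=2: [45, 45, 39, 42, 39]
t=3: [38, 38, 38, 42, 38]
t=4: [44, 44, 42, 43, 42]
t=5: [38, 38, 38, 39, 38]
t=6: [44, 44, 43, 43, 43]
t=7: [37, 37, 37, 38, 37]
t=8: [45, 45, 44, 44, 44]
t=9: [35, 35, 36, 37, 36]
t=10: [45, 45, 45, 45, 45]
t=11: [35, 35, 35, 35, 35]
t=12: [46, 46, 46, 46, 46]
t=13: [34, 34, 34, 34, 34]
t=14: [46, 46, 46, 46, 46]

Answer: 2
Key observation: The state at step 12, [46, 46, 46, 46, 46], reappears at step 14 — and no state repeats earlier — so the cycle the system enters has period 2.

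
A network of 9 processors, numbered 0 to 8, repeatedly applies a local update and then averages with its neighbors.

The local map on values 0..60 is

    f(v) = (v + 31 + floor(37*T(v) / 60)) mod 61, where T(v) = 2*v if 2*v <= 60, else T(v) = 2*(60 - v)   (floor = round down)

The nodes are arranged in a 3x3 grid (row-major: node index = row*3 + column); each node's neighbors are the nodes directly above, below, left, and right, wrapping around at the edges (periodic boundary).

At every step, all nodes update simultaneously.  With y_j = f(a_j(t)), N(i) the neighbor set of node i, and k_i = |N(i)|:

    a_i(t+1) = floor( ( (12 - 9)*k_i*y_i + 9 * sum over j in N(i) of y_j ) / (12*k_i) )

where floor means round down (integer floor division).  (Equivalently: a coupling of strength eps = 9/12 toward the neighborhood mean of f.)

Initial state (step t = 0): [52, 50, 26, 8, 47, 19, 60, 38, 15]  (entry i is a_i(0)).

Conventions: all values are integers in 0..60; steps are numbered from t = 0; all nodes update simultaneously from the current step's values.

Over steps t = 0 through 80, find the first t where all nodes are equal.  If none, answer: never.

Simulating step by step:
t=0: [52, 50, 26, 8, 47, 19, 60, 38, 15]  (not all equal)
t=1: [33, 31, 21, 31, 32, 24, 29, 27, 20]  (not all equal)
t=2: [31, 31, 24, 33, 32, 24, 30, 30, 22]  (not all equal)
t=3: [33, 33, 27, 33, 33, 27, 33, 33, 27]  (not all equal)
t=4: [34, 34, 32, 34, 34, 32, 34, 34, 32]  (not all equal)
t=5: [36, 36, 36, 36, 36, 36, 36, 36, 36]  (all equal)

Answer: 5
Key observation: Synchronization is absorbing here: once all nodes are equal they stay equal, and step 5 is the first all-equal step.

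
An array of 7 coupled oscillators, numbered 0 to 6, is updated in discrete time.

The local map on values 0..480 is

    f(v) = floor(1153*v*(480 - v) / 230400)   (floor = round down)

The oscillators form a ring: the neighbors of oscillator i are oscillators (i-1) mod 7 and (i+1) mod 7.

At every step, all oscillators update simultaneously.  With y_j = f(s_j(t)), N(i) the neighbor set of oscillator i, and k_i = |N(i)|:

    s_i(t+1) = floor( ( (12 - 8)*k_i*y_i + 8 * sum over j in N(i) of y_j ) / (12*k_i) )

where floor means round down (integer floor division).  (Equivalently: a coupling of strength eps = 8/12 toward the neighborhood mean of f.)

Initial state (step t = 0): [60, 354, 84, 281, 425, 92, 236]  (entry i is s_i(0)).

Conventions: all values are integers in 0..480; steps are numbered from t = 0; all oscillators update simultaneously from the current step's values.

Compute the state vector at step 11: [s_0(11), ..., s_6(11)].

Simulating step by step:
t=0: [60, 354, 84, 281, 425, 92, 236]
t=1: [212, 171, 222, 187, 191, 194, 197]
t=2: [275, 278, 274, 278, 275, 277, 279]
t=3: [281, 281, 281, 281, 281, 281, 281]
t=4: [279, 279, 279, 279, 279, 279, 279]
t=5: [280, 280, 280, 280, 280, 280, 280]
t=6: [280, 280, 280, 280, 280, 280, 280]
t=7: [280, 280, 280, 280, 280, 280, 280]
t=8: [280, 280, 280, 280, 280, 280, 280]
t=9: [280, 280, 280, 280, 280, 280, 280]
t=10: [280, 280, 280, 280, 280, 280, 280]
t=11: [280, 280, 280, 280, 280, 280, 280]

Answer: [280, 280, 280, 280, 280, 280, 280]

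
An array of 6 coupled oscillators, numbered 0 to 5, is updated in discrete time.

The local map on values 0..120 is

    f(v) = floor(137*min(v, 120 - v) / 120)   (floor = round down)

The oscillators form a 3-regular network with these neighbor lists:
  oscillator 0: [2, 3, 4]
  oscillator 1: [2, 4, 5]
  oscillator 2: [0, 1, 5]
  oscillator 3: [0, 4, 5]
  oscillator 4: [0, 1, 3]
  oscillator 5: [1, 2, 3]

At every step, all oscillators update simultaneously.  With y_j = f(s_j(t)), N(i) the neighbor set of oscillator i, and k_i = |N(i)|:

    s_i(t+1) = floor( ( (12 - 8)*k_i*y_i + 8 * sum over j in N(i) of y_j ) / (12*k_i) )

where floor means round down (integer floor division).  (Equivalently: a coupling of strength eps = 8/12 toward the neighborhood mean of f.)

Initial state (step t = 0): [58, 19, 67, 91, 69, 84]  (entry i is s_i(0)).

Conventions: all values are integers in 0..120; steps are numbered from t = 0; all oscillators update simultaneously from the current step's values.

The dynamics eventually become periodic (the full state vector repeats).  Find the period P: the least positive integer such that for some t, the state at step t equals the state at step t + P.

Answer: 4
Key observation: The state at step 8, [67, 67, 67, 67, 67, 67], reappears at step 12 — and no state repeats earlier — so the cycle the system enters has period 4.

Derivation:
t=0: [58, 19, 67, 91, 69, 84]
t=1: [55, 42, 48, 47, 46, 39]
t=2: [56, 49, 52, 52, 53, 48]
t=3: [60, 56, 57, 59, 59, 56]
t=4: [66, 64, 64, 66, 66, 64]
t=5: [61, 62, 62, 61, 61, 62]
t=6: [66, 66, 66, 66, 66, 66]
t=7: [61, 61, 61, 61, 61, 61]
t=8: [67, 67, 67, 67, 67, 67]
t=9: [60, 60, 60, 60, 60, 60]
t=10: [68, 68, 68, 68, 68, 68]
t=11: [59, 59, 59, 59, 59, 59]
t=12: [67, 67, 67, 67, 67, 67]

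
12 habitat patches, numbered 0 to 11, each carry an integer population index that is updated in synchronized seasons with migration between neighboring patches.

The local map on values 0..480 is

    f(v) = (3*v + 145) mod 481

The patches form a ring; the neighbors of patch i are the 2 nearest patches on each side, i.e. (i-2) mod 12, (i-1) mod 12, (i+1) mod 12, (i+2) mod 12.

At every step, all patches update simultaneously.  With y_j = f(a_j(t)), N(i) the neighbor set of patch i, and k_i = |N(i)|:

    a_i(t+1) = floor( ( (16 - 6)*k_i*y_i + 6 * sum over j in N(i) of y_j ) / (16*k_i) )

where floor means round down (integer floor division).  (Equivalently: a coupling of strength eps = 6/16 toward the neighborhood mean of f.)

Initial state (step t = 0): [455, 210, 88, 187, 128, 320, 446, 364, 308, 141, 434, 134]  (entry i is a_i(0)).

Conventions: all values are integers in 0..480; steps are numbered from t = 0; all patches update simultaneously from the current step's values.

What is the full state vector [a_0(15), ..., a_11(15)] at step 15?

Simulating step by step:
t=0: [455, 210, 88, 187, 128, 320, 446, 364, 308, 141, 434, 134]
t=1: [114, 255, 315, 224, 106, 144, 78, 207, 104, 96, 33, 83]
t=2: [115, 349, 195, 314, 377, 197, 358, 306, 411, 400, 273, 350]
t=3: [72, 201, 219, 176, 279, 234, 262, 186, 329, 309, 98, 204]
t=4: [347, 274, 279, 211, 137, 311, 354, 241, 220, 172, 360, 282]
t=5: [169, 56, 68, 205, 110, 166, 237, 322, 303, 206, 235, 81]
t=6: [239, 306, 334, 296, 406, 221, 316, 178, 167, 269, 318, 348]
t=7: [299, 144, 205, 139, 317, 279, 184, 226, 190, 362, 202, 244]
t=8: [147, 138, 211, 100, 139, 84, 203, 283, 249, 284, 260, 314]
t=9: [154, 139, 252, 358, 183, 326, 256, 124, 330, 116, 340, 140]
t=10: [152, 133, 325, 242, 252, 188, 324, 95, 172, 54, 163, 92]
t=11: [149, 141, 191, 325, 349, 273, 214, 350, 210, 302, 192, 323]
t=12: [136, 116, 203, 150, 209, 88, 262, 210, 265, 141, 210, 144]
t=13: [108, 59, 216, 163, 298, 363, 417, 315, 392, 161, 250, 103]
t=14: [433, 331, 290, 187, 157, 244, 349, 193, 329, 218, 392, 410]
t=15: [94, 174, 83, 211, 169, 325, 232, 256, 214, 309, 308, 338]

Answer: [94, 174, 83, 211, 169, 325, 232, 256, 214, 309, 308, 338]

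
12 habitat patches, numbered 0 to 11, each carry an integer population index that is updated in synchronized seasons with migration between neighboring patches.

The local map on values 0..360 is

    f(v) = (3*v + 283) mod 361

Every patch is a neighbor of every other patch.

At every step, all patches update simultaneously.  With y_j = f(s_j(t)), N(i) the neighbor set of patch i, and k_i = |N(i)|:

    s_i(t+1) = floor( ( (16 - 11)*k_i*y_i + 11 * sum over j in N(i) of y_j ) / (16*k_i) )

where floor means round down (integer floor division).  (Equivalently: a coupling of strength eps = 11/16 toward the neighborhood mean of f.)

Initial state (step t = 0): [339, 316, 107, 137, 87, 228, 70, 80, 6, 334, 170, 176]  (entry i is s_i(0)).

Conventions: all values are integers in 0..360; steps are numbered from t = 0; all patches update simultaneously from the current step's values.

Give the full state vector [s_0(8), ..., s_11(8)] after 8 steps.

Answer: [233, 280, 262, 265, 231, 262, 280, 280, 265, 231, 278, 279]

Derivation:
t=0: [339, 316, 107, 137, 87, 228, 70, 80, 6, 334, 170, 176]
t=1: [199, 182, 206, 228, 191, 206, 178, 185, 220, 195, 163, 167]
t=2: [145, 132, 150, 167, 139, 150, 129, 134, 161, 142, 118, 121]
t=3: [257, 247, 170, 183, 252, 170, 245, 248, 178, 254, 236, 239]
t=4: [256, 248, 190, 200, 252, 190, 247, 249, 196, 253, 240, 242]
t=5: [271, 265, 221, 229, 268, 221, 264, 265, 226, 268, 259, 260]
t=6: [172, 257, 224, 230, 169, 224, 257, 257, 228, 169, 253, 254]
t=7: [195, 258, 234, 238, 192, 234, 258, 258, 237, 192, 255, 256]
t=8: [233, 280, 262, 265, 231, 262, 280, 280, 265, 231, 278, 279]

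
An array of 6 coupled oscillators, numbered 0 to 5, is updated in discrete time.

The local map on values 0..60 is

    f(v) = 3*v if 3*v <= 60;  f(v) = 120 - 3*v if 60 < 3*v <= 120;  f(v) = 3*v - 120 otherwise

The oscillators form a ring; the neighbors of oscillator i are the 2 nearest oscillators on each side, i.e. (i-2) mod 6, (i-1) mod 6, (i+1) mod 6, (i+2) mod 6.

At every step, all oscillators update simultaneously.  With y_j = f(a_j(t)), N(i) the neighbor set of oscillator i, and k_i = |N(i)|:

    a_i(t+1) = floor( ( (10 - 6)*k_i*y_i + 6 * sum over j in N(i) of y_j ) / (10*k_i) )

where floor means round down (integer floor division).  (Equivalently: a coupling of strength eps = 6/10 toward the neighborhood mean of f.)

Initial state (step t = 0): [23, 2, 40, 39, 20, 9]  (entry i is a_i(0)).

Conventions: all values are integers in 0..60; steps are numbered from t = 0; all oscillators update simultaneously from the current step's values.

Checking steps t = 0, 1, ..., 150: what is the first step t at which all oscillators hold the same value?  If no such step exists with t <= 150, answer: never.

Answer: never
Key observation: The state at step 18 reappears at step 22 — the system is in a cycle of period 4 from step 18 on.  No step 0..22 is synchronized, and the cycle repeats forever, so no step up to 150 (or ever) has all oscillators equal.

Derivation:
t=0: [23, 2, 40, 39, 20, 9]  (not all equal)
t=1: [34, 14, 18, 15, 36, 28]  (not all equal)
t=2: [28, 39, 39, 39, 27, 31]  (not all equal)
t=3: [25, 11, 13, 12, 25, 22]  (not all equal)
t=4: [43, 39, 39, 40, 44, 45]  (not all equal)
t=5: [8, 5, 4, 4, 8, 9]  (not all equal)
t=6: [21, 17, 16, 16, 20, 22]  (not all equal)
t=7: [54, 51, 51, 51, 55, 54]  (not all equal)
t=8: [39, 35, 36, 36, 40, 39]  (not all equal)
t=9: [5, 10, 9, 9, 4, 5]  (not all equal)
t=10: [18, 24, 23, 23, 17, 18]  (not all equal)
t=11: [52, 50, 51, 51, 51, 52]  (not all equal)
t=12: [34, 32, 33, 33, 33, 34]  (not all equal)
t=13: [19, 21, 21, 21, 20, 19]  (not all equal)
t=14: [57, 57, 57, 57, 58, 57]  (not all equal)
t=15: [51, 51, 51, 51, 52, 51]  (not all equal)
t=16: [33, 33, 33, 33, 34, 33]  (not all equal)
t=17: [20, 21, 20, 20, 19, 20]  (not all equal)
t=18: [59, 58, 59, 59, 58, 59]  (not all equal)
t=19: [56, 55, 56, 56, 55, 56]  (not all equal)
t=20: [47, 46, 47, 47, 46, 47]  (not all equal)
t=21: [20, 19, 20, 20, 19, 20]  (not all equal)
t=22: [59, 58, 59, 59, 58, 59]  (not all equal)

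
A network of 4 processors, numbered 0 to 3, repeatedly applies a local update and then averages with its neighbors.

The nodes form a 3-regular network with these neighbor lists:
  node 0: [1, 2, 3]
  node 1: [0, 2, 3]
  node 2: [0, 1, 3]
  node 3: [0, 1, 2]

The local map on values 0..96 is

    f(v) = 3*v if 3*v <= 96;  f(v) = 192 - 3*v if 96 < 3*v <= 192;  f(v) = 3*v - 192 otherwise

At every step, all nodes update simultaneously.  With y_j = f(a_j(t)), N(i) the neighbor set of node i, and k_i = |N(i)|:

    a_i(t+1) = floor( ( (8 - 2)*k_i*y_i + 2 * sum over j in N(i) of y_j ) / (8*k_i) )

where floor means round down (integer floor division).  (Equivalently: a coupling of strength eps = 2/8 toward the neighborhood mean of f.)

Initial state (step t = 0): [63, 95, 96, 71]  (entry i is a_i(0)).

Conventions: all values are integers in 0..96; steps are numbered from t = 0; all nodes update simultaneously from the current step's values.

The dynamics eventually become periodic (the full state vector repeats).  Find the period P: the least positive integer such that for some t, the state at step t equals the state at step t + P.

Simulating step by step:
t=0: [63, 95, 96, 71]
t=1: [19, 79, 81, 31]
t=2: [58, 50, 54, 82]
t=3: [24, 40, 32, 48]
t=4: [72, 72, 88, 56]
t=5: [28, 28, 60, 28]
t=6: [78, 78, 30, 78]
t=7: [46, 46, 78, 46]
t=8: [53, 53, 45, 53]
t=9: [35, 35, 51, 35]
t=10: [83, 83, 51, 83]
t=11: [55, 55, 43, 55]
t=12: [30, 30, 54, 30]
t=13: [85, 85, 45, 85]
t=14: [62, 62, 58, 62]
t=15: [7, 7, 15, 7]
t=16: [23, 23, 39, 23]
t=17: [69, 69, 73, 69]
t=18: [16, 16, 24, 16]
t=19: [50, 50, 66, 50]
t=20: [39, 39, 15, 39]
t=21: [72, 72, 52, 72]
t=22: [25, 25, 33, 25]
t=23: [76, 76, 88, 76]
t=24: [39, 39, 63, 39]
t=25: [69, 69, 21, 69]
t=26: [19, 19, 51, 19]
t=27: [55, 55, 43, 55]

Answer: 16
Key observation: The state at step 11, [55, 55, 43, 55], reappears at step 27 — and no state repeats earlier — so the cycle the system enters has period 16.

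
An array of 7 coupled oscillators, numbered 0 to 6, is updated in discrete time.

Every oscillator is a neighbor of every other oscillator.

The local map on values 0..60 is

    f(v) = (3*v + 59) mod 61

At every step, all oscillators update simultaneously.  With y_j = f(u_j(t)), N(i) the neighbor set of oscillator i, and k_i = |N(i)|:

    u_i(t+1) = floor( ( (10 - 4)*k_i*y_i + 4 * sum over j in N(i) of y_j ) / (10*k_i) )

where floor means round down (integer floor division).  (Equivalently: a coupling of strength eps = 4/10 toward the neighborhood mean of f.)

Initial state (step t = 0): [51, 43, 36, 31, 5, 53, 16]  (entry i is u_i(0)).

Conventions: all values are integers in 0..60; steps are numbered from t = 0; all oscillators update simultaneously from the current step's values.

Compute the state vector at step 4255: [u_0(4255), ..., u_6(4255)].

Answer: [50, 37, 37, 50, 37, 37, 50]
Key observation: The state at step 27, [23, 10, 10, 23, 10, 10, 23], reappears at step 37: the system is in a cycle of period 10 from step 27 on.  Therefore the state at step 4255 equals the state at step 27 + ((4255 - 27) mod 10) = 35, which is [50, 37, 37, 50, 37, 37, 50].

Derivation:
t=0: [51, 43, 36, 31, 5, 53, 16]
t=1: [29, 16, 37, 29, 20, 32, 38]
t=2: [31, 43, 44, 31, 49, 36, 46]
t=3: [26, 13, 14, 26, 22, 34, 17]
t=4: [21, 32, 34, 21, 14, 34, 39]
t=5: [13, 31, 34, 13, 35, 34, 42]
t=6: [34, 31, 35, 34, 37, 35, 16]
t=7: [39, 35, 41, 39, 44, 41, 43]
t=8: [47, 41, 50, 47, 23, 50, 21]
t=9: [19, 42, 24, 19, 13, 24, 10]
t=10: [42, 14, 17, 42, 32, 17, 27]
t=11: [13, 34, 39, 13, 30, 39, 22]
t=12: [36, 37, 45, 36, 31, 45, 18]
t=13: [40, 41, 22, 40, 32, 22, 43]
t=14: [44, 46, 16, 44, 32, 16, 17]
t=15: [17, 21, 38, 17, 31, 38, 39]
t=16: [45, 18, 46, 45, 34, 46, 47]
t=17: [16, 38, 18, 16, 31, 18, 19]
t=18: [46, 49, 49, 46, 38, 49, 51]
t=19: [19, 24, 24, 19, 39, 24, 27]
t=20: [43, 18, 18, 43, 42, 18, 23]
t=21: [14, 39, 39, 14, 12, 39, 14]
t=22: [42, 49, 49, 42, 39, 49, 42]
t=23: [9, 20, 20, 9, 37, 20, 9]
t=24: [33, 50, 50, 33, 45, 50, 33]
t=25: [32, 27, 27, 32, 19, 27, 32]
t=26: [31, 23, 23, 31, 43, 23, 31]
t=27: [23, 10, 10, 23, 10, 10, 23]
t=28: [11, 23, 23, 11, 23, 23, 11]
t=29: [24, 11, 11, 24, 11, 11, 24]
t=30: [14, 26, 26, 14, 26, 26, 14]
t=31: [33, 20, 20, 33, 20, 20, 33]
t=32: [41, 53, 53, 41, 53, 53, 41]
t=33: [53, 40, 40, 53, 40, 40, 53]
t=34: [40, 52, 52, 40, 52, 52, 40]
t=35: [50, 37, 37, 50, 37, 37, 50]
t=36: [31, 43, 43, 31, 43, 43, 31]
t=37: [23, 10, 10, 23, 10, 10, 23]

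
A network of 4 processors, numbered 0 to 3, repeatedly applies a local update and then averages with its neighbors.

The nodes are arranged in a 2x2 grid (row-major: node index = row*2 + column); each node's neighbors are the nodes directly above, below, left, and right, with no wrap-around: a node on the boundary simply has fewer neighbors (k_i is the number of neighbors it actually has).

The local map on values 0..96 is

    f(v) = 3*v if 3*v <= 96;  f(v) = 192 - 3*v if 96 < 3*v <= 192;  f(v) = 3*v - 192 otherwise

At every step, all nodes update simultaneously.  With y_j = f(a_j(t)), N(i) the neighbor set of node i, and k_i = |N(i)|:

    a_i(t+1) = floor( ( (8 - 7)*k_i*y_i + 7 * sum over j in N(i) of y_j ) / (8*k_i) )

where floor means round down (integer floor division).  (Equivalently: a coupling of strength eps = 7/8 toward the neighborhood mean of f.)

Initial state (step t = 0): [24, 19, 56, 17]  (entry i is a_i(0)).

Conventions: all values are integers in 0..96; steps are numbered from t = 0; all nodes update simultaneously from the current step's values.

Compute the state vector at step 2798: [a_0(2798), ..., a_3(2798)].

Answer: [78, 78, 78, 78]
Key observation: The state at step 18, [18, 18, 18, 18], reappears at step 26: the system is in a cycle of period 8 from step 18 on.  Therefore the state at step 2798 equals the state at step 18 + ((2798 - 18) mod 8) = 22, which is [78, 78, 78, 78].

Derivation:
t=0: [24, 19, 56, 17]
t=1: [44, 60, 56, 41]
t=2: [23, 57, 59, 24]
t=3: [24, 64, 63, 24]
t=4: [10, 63, 63, 10]
t=5: [6, 26, 26, 6]
t=6: [70, 25, 25, 70]
t=7: [67, 25, 25, 67]
t=8: [66, 17, 17, 66]
t=9: [45, 11, 11, 45]
t=10: [36, 54, 54, 36]
t=11: [36, 77, 77, 36]
t=12: [44, 78, 78, 44]
t=13: [44, 57, 57, 44]
t=14: [25, 55, 55, 25]
t=15: [33, 69, 69, 33]
t=16: [24, 83, 83, 24]
t=17: [58, 70, 70, 58]
t=18: [18, 18, 18, 18]
t=19: [54, 54, 54, 54]
t=20: [30, 30, 30, 30]
t=21: [90, 90, 90, 90]
t=22: [78, 78, 78, 78]
t=23: [42, 42, 42, 42]
t=24: [66, 66, 66, 66]
t=25: [6, 6, 6, 6]
t=26: [18, 18, 18, 18]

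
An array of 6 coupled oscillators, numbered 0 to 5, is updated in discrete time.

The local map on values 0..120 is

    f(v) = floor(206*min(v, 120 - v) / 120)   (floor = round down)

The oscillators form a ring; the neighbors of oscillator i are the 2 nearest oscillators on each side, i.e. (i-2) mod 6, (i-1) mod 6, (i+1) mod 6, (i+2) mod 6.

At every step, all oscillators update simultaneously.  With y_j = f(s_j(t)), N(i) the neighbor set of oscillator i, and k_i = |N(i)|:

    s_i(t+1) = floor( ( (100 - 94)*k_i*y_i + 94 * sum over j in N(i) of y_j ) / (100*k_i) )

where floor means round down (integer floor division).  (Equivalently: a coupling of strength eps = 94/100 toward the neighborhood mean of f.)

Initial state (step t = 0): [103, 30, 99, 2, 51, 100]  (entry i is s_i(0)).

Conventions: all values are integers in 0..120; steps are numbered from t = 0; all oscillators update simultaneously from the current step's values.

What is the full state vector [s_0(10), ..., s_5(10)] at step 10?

Answer: [101, 101, 101, 101, 101, 101]

Derivation:
t=0: [103, 30, 99, 2, 51, 100]
t=1: [50, 27, 42, 49, 29, 41]
t=2: [60, 75, 66, 60, 76, 66]
t=3: [85, 96, 89, 85, 96, 89]
t=4: [47, 55, 50, 47, 55, 50]
t=5: [88, 83, 86, 88, 83, 86]
t=6: [60, 56, 58, 60, 56, 58]
t=7: [97, 100, 99, 97, 100, 99]
t=8: [35, 37, 36, 35, 37, 36]
t=9: [61, 60, 61, 61, 60, 61]
t=10: [101, 101, 101, 101, 101, 101]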